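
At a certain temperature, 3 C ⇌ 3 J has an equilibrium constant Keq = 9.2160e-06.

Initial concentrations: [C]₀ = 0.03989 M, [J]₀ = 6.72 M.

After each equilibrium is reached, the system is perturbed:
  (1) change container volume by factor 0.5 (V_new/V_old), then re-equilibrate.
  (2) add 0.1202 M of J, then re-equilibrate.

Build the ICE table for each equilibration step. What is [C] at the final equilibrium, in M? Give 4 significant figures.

[C]_eq = 13.36 M

Q₀ = 4.7810e+06 vs Keq = 9.2160e-06 ⇒ Q>K, reverse
Step 1:
                  C         J
  Initial   0.03989      6.72
  Change      6.581    -6.581
  Equil       6.621    0.1388
  solve Keq expr → x = -2.194; check Q = 9.2160e-06
Then change container volume by factor 0.5 (V_new/V_old).
Step 2:
                  C         J
  Initial     13.24    0.2776
  Change          0         0
  Equil       13.24    0.2776
  solve Keq expr → x = 0; check Q = 9.2160e-06
Then add 0.1202 M of J.
Step 3:
                  C         J
  Initial     13.24    0.3978
  Change     0.1177   -0.1177
  Equil       13.36    0.2801
  solve Keq expr → x = -0.03924; check Q = 9.2160e-06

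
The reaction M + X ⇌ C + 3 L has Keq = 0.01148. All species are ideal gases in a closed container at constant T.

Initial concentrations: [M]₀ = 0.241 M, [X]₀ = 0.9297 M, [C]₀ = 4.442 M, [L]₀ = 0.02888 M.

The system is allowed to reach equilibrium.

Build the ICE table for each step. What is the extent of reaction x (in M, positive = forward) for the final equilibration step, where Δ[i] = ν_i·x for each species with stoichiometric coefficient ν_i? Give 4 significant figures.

Q₀ = 4.7754e-04 vs Keq = 0.01148 ⇒ Q<K, forward
Step 1:
                  M         X         C         L
  Initial     0.241    0.9297     4.442   0.02888
  Change   -0.01727  -0.01727   0.01727   0.05182
  Equil      0.2237    0.9124     4.459    0.0807
  solve Keq expr → x = 0.01727; check Q = 0.01148

x = 0.01727 M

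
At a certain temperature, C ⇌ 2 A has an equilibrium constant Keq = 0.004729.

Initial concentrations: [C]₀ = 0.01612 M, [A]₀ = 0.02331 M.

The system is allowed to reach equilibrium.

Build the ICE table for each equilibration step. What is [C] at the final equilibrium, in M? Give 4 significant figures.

[C]_eq = 0.02261 M

Q₀ = 0.03371 vs Keq = 0.004729 ⇒ Q>K, reverse
Step 1:
                   C          A
  I          0.01612    0.02331
  C         0.006485   -0.01297
  E          0.02261    0.01034
  solve Keq expr → x = -0.006485; check Q = 0.004729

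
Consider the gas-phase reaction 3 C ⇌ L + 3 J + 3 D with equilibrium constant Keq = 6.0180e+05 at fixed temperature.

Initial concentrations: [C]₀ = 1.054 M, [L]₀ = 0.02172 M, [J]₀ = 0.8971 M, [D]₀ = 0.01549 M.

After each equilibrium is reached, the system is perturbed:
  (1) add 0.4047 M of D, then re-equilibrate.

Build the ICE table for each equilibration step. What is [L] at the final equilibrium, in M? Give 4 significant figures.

Q₀ = 4.9775e-08 vs Keq = 6.0180e+05 ⇒ Q<K, forward
Step 1:
                  C         L         J         D
  Initial     1.054   0.02172    0.8971   0.01549
  Change     -1.037    0.3456     1.037     1.037
  Equil     0.01726    0.3673     1.934     1.052
  solve Keq expr → x = 0.3456; check Q = 6.0180e+05
Then add 0.4047 M of D.
Step 2:
                  C         L         J         D
  Initial   0.01726    0.3673     1.934     1.457
  Change   0.006409 -0.002136 -0.006409 -0.006409
  Equil     0.02367    0.3652     1.927     1.451
  solve Keq expr → x = -0.002136; check Q = 6.0180e+05

[L]_eq = 0.3652 M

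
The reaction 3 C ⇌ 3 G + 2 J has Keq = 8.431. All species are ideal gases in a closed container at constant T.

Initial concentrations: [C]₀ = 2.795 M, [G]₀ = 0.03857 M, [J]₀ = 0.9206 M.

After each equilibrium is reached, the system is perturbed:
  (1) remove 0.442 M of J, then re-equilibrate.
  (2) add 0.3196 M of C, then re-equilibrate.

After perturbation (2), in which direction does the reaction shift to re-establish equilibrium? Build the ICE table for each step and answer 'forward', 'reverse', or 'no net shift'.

Direction: forward

Q₀ = 2.2271e-06 vs Keq = 8.431 ⇒ Q<K, forward
Step 1:
                  C         G         J
  I           2.795   0.03857    0.9206
  C          -1.562     1.562     1.042
  E           1.233     1.601     1.962
  solve Keq expr → x = 0.5208; check Q = 8.431
Then remove 0.442 M of J.
Step 2:
                  C         G         J
  I           1.233     1.601      1.52
  C        -0.09791   0.09791   0.06528
  E           1.135     1.699     1.585
  solve Keq expr → x = 0.03264; check Q = 8.431
Then add 0.3196 M of C.
Step 3:
                  C         G         J
  I           1.454     1.699     1.585
  C         -0.1588    0.1588    0.1059
  E           1.296     1.858     1.691
  solve Keq expr → x = 0.05295; check Q = 8.431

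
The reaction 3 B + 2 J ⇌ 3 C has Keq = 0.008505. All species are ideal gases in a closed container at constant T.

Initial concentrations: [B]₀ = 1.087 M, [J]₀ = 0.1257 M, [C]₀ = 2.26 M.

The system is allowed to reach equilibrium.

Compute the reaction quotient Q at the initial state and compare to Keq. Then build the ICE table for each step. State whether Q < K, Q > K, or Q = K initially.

Q₀ = 568.8; Q > K (proceeds reverse)

Q₀ = 568.8 vs Keq = 0.008505 ⇒ Q>K, reverse
Step 1:
                  B         J         C
  I           1.087    0.1257      2.26
  C            1.63     1.086     -1.63
  E           2.717     1.212    0.6304
  solve Keq expr → x = -0.5432; check Q = 0.008505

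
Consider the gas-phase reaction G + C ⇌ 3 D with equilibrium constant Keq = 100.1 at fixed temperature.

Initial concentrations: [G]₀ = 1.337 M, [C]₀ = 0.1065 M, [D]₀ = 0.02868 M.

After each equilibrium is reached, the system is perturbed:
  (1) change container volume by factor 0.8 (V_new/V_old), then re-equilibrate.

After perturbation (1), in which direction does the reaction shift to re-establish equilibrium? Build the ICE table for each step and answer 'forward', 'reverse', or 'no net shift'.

Q₀ = 1.6567e-04 vs Keq = 100.1 ⇒ Q<K, forward
Step 1:
                  G         C         D
  Initial     1.337    0.1065   0.02868
  Change    -0.1062   -0.1062    0.3185
  Equil       1.231 3.3959e-04    0.3472
  solve Keq expr → x = 0.1062; check Q = 100.1
Then change container volume by factor 0.8 (V_new/V_old).
Step 2:
                  G         C         D
  Initial     1.539 4.2449e-04     0.434
  Change  1.0493e-04 1.0493e-04 -3.1480e-04
  Equil       1.539 5.2942e-04    0.4336
  solve Keq expr → x = -1.0493e-04; check Q = 100.1

Direction: reverse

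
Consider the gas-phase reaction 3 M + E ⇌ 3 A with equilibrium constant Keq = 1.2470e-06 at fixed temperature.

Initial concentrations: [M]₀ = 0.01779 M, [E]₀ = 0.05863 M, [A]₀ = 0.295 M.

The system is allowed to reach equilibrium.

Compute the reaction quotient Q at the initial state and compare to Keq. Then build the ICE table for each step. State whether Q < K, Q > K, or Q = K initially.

Q₀ = 7.7771e+04 vs Keq = 1.2470e-06 ⇒ Q>K, reverse
Step 1:
                    M           E           A
  Initial     0.01779     0.05863       0.295
  Change       0.2932     0.09773     -0.2932
  Equil         0.311      0.1564    0.001803
  solve Keq expr → x = -0.09773; check Q = 1.2470e-06

Q₀ = 7.7771e+04; Q > K (proceeds reverse)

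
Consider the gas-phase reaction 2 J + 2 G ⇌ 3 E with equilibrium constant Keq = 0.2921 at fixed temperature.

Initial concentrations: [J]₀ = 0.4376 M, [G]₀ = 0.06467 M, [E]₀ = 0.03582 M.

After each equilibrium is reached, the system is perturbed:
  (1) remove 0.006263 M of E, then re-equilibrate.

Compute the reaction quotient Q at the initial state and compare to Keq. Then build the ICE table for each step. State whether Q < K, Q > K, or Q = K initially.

Q₀ = 0.05739; Q < K (proceeds forward)

Q₀ = 0.05739 vs Keq = 0.2921 ⇒ Q<K, forward
Step 1:
                   J          G          E
  init        0.4376    0.06467    0.03582
  Δ         -0.01152   -0.01152    0.01729
  eq          0.4261    0.05315    0.05311
  solve Keq expr → x = 0.005762; check Q = 0.2921
Then remove 0.006263 M of E.
Step 2:
                   J          G          E
  init        0.4261    0.05315    0.04684
  Δ        -0.002781  -0.002781   0.004171
  eq          0.4233    0.05037    0.05101
  solve Keq expr → x = 0.00139; check Q = 0.2921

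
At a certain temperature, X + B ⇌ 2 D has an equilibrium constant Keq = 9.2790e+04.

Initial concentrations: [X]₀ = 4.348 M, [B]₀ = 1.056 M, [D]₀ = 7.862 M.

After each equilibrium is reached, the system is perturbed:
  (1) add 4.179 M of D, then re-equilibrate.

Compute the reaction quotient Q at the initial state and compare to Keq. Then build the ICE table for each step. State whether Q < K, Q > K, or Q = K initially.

Q₀ = 13.46; Q < K (proceeds forward)

Q₀ = 13.46 vs Keq = 9.2790e+04 ⇒ Q<K, forward
Step 1:
                    X           B           D
  init          4.348       1.056       7.862
  Δ            -1.056      -1.056       2.111
  eq            3.292  3.2560e-04       9.973
  solve Keq expr → x = 1.056; check Q = 9.2790e+04
Then add 4.179 M of D.
Step 2:
                    X           B           D
  init          3.292  3.2560e-04       14.15
  Δ        3.2990e-04  3.2990e-04 -6.5980e-04
  eq            3.293  6.5549e-04       14.15
  solve Keq expr → x = -3.2990e-04; check Q = 9.2790e+04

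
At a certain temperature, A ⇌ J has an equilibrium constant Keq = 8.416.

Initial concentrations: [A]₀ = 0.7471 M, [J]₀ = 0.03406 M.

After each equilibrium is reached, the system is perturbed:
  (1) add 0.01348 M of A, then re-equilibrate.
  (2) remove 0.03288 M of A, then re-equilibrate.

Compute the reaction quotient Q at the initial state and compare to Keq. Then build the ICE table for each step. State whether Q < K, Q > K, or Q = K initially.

Q₀ = 0.04559; Q < K (proceeds forward)

Q₀ = 0.04559 vs Keq = 8.416 ⇒ Q<K, forward
Step 1:
                    A           J
  init         0.7471     0.03406
  Δ           -0.6641      0.6641
  eq          0.08296      0.6982
  solve Keq expr → x = 0.6641; check Q = 8.416
Then add 0.01348 M of A.
Step 2:
                    A           J
  init        0.09644      0.6982
  Δ          -0.01205     0.01205
  eq          0.08439      0.7102
  solve Keq expr → x = 0.01205; check Q = 8.416
Then remove 0.03288 M of A.
Step 3:
                    A           J
  init        0.05151      0.7102
  Δ           0.02939    -0.02939
  eq           0.0809      0.6809
  solve Keq expr → x = -0.02939; check Q = 8.416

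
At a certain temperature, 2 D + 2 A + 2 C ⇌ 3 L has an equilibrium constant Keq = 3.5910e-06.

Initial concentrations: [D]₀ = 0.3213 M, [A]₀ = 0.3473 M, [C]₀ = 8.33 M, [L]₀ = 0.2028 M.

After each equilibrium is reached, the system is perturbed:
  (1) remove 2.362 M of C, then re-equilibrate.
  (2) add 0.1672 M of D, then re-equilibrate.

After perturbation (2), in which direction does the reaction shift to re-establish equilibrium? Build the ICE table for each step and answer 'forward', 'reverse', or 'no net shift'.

Direction: forward

Q₀ = 0.009653 vs Keq = 3.5910e-06 ⇒ Q>K, reverse
Step 1:
                   D          A          C          L
  init        0.3213     0.3473       8.33     0.2028
  Δ           0.1204     0.1204     0.1204    -0.1806
  eq          0.4417     0.4677       8.45     0.0222
  solve Keq expr → x = -0.0602; check Q = 3.5910e-06
Then remove 2.362 M of C.
Step 2:
                   D          A          C          L
  init        0.4417     0.4677      6.088     0.0222
  Δ         0.002804   0.002804   0.002804  -0.004206
  eq          0.4445     0.4705      6.091      0.018
  solve Keq expr → x = -0.001402; check Q = 3.5910e-06
Then add 0.1672 M of D.
Step 3:
                   D          A          C          L
  init        0.6117     0.4705      6.091      0.018
  Δ         -0.00274   -0.00274   -0.00274   0.004109
  eq           0.609     0.4678      6.088     0.0221
  solve Keq expr → x = 0.00137; check Q = 3.5910e-06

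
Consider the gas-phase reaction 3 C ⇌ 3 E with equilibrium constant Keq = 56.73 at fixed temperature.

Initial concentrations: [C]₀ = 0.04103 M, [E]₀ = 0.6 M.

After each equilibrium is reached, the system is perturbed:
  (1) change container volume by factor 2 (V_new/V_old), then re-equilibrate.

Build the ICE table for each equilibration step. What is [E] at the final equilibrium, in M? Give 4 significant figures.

[E]_eq = 0.2543 M

Q₀ = 3127 vs Keq = 56.73 ⇒ Q>K, reverse
Step 1:
                   C          E
  init       0.04103        0.6
  Δ          0.09135   -0.09135
  eq          0.1324     0.5087
  solve Keq expr → x = -0.03045; check Q = 56.73
Then change container volume by factor 2 (V_new/V_old).
Step 2:
                   C          E
  init       0.06619     0.2543
  Δ                0          0
  eq         0.06619     0.2543
  solve Keq expr → x = 0; check Q = 56.73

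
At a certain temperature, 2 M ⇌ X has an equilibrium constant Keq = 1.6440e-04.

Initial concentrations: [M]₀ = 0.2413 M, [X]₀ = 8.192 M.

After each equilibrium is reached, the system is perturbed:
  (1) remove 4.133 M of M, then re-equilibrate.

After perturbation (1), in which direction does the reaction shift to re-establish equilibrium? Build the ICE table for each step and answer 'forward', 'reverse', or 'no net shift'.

Direction: reverse

Q₀ = 140.7 vs Keq = 1.6440e-04 ⇒ Q>K, reverse
Step 1:
                   M          X
  I           0.2413      8.192
  C            16.29     -8.147
  E            16.54    0.04495
  solve Keq expr → x = -8.147; check Q = 1.6440e-04
Then remove 4.133 M of M.
Step 2:
                   M          X
  I             12.4    0.04495
  C          0.03901    -0.0195
  E            12.44    0.02545
  solve Keq expr → x = -0.0195; check Q = 1.6440e-04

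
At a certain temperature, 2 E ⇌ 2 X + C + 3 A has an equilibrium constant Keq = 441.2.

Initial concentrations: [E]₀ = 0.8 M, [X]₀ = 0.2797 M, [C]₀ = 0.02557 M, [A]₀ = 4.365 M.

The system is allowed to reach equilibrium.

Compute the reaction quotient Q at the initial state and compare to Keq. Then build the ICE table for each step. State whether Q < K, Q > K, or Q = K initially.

Q₀ = 0.2599 vs Keq = 441.2 ⇒ Q<K, forward
Step 1:
                  E         X         C         A
  Initial       0.8    0.2797   0.02557     4.365
  Change    -0.5463    0.5463    0.2731    0.8194
  Equil      0.2537     0.826    0.2987     5.184
  solve Keq expr → x = 0.2731; check Q = 441.2

Q₀ = 0.2599; Q < K (proceeds forward)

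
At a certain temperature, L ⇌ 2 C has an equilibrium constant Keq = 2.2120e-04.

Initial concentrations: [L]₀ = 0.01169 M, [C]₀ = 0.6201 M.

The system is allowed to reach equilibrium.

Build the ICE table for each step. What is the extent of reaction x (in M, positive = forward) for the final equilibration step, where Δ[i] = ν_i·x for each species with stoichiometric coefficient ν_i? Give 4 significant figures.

x = -0.3059 M

Q₀ = 32.89 vs Keq = 2.2120e-04 ⇒ Q>K, reverse
Step 1:
                  L         C
  Initial   0.01169    0.6201
  Change     0.3059   -0.6117
  Equil      0.3175  0.008381
  solve Keq expr → x = -0.3059; check Q = 2.2120e-04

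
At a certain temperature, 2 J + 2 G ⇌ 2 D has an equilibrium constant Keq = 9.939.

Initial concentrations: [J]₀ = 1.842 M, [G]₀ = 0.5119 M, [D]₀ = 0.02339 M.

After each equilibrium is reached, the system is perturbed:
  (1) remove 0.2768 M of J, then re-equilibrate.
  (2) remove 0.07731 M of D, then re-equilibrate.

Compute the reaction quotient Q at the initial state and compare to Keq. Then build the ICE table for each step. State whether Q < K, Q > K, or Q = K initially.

Q₀ = 6.1533e-04 vs Keq = 9.939 ⇒ Q<K, forward
Step 1:
                    J           G           D
  Initial       1.842      0.5119     0.02339
  Change      -0.4146     -0.4146      0.4146
  Equil         1.427     0.09732       0.438
  solve Keq expr → x = 0.2073; check Q = 9.939
Then remove 0.2768 M of J.
Step 2:
                    J           G           D
  Initial       1.151     0.09732       0.438
  Change      0.01703     0.01703    -0.01703
  Equil         1.168      0.1143      0.4209
  solve Keq expr → x = -0.008513; check Q = 9.939
Then remove 0.07731 M of D.
Step 3:
                    J           G           D
  Initial       1.168      0.1143      0.3436
  Change     -0.01548    -0.01548     0.01548
  Equil         1.152     0.09887      0.3591
  solve Keq expr → x = 0.007742; check Q = 9.939

Q₀ = 6.1533e-04; Q < K (proceeds forward)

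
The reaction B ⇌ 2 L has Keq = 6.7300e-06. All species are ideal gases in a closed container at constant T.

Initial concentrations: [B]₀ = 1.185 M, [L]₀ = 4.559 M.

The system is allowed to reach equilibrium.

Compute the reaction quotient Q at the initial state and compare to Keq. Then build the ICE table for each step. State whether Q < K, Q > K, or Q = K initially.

Q₀ = 17.54; Q > K (proceeds reverse)

Q₀ = 17.54 vs Keq = 6.7300e-06 ⇒ Q>K, reverse
Step 1:
                    B           L
  Initial       1.185       4.559
  Change        2.277      -4.554
  Equil         3.462    0.004827
  solve Keq expr → x = -2.277; check Q = 6.7300e-06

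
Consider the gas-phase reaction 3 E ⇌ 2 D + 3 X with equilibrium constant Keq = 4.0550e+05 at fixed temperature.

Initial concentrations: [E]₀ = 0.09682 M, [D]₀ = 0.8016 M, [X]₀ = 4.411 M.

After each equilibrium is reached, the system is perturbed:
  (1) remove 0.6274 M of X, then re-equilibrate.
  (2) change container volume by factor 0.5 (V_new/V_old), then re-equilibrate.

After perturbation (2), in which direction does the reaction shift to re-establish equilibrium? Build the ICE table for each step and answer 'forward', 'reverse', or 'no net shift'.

Direction: reverse

Q₀ = 6.0762e+04 vs Keq = 4.0550e+05 ⇒ Q<K, forward
Step 1:
                   E          D          X
  I          0.09682     0.8016      4.411
  C         -0.04364    0.02909    0.04364
  E          0.05318     0.8307      4.455
  solve Keq expr → x = 0.01455; check Q = 4.0550e+05
Then remove 0.6274 M of X.
Step 2:
                   E          D          X
  I          0.05318     0.8307      3.827
  C        -0.007227   0.004818   0.007227
  E          0.04596     0.8355      3.834
  solve Keq expr → x = 0.002409; check Q = 4.0550e+05
Then change container volume by factor 0.5 (V_new/V_old).
Step 3:
                   E          D          X
  I          0.09191      1.671      7.669
  C          0.05104   -0.03403   -0.05104
  E            0.143      1.637      7.618
  solve Keq expr → x = -0.01701; check Q = 4.0550e+05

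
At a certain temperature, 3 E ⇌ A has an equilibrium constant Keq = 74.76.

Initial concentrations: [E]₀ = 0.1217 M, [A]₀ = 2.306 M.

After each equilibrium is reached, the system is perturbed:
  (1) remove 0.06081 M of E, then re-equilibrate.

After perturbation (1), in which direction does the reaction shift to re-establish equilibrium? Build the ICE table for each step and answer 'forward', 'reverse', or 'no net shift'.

Direction: reverse

Q₀ = 1279 vs Keq = 74.76 ⇒ Q>K, reverse
Step 1:
                   E          A
  I           0.1217      2.306
  C            0.189   -0.06301
  E           0.3107      2.243
  solve Keq expr → x = -0.06301; check Q = 74.76
Then remove 0.06081 M of E.
Step 2:
                   E          A
  I           0.2499      2.243
  C          0.05989   -0.01996
  E           0.3098      2.223
  solve Keq expr → x = -0.01996; check Q = 74.76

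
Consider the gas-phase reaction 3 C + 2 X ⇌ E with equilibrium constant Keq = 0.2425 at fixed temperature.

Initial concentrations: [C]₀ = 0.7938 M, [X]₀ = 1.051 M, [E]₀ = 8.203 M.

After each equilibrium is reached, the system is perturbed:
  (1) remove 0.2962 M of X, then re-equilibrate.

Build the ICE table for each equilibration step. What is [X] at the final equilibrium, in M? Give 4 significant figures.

Q₀ = 14.85 vs Keq = 0.2425 ⇒ Q>K, reverse
Step 1:
                  C         X         E
  Initial    0.7938     1.051     8.203
  Change      1.276    0.8507   -0.4254
  Equil        2.07     1.902     7.778
  solve Keq expr → x = -0.4254; check Q = 0.2425
Then remove 0.2962 M of X.
Step 2:
                  C         X         E
  Initial      2.07     1.606     7.778
  Change     0.1507    0.1004  -0.05022
  Equil       2.221     1.706     7.727
  solve Keq expr → x = -0.05022; check Q = 0.2425

[X]_eq = 1.706 M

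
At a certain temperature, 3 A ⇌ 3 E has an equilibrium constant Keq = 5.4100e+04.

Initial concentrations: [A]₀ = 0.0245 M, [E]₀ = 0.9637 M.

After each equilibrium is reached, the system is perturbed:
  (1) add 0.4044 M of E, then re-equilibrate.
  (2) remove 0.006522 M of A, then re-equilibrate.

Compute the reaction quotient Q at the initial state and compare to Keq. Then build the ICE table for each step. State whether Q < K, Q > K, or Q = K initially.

Q₀ = 6.0859e+04 vs Keq = 5.4100e+04 ⇒ Q>K, reverse
Step 1:
                   A          E
  init        0.0245     0.9637
  Δ       9.5533e-04 -9.5533e-04
  eq         0.02546     0.9627
  solve Keq expr → x = -3.1844e-04; check Q = 5.4100e+04
Then add 0.4044 M of E.
Step 2:
                   A          E
  init       0.02546      1.367
  Δ          0.01042   -0.01042
  eq         0.03587      1.357
  solve Keq expr → x = -0.003472; check Q = 5.4100e+04
Then remove 0.006522 M of A.
Step 3:
                   A          E
  init       0.02935      1.357
  Δ         0.006354  -0.006354
  eq          0.0357       1.35
  solve Keq expr → x = -0.002118; check Q = 5.4100e+04

Q₀ = 6.0859e+04; Q > K (proceeds reverse)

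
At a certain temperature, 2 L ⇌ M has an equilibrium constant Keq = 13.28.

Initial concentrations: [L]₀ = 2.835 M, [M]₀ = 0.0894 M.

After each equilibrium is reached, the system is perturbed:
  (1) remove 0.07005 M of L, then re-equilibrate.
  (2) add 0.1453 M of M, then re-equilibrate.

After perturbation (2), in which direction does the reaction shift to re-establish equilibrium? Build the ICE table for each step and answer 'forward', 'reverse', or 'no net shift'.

Q₀ = 0.01112 vs Keq = 13.28 ⇒ Q<K, forward
Step 1:
                    L           M
  init          2.835      0.0894
  Δ            -2.516       1.258
  eq           0.3186       1.348
  solve Keq expr → x = 1.258; check Q = 13.28
Then remove 0.07005 M of L.
Step 2:
                    L           M
  init         0.2485       1.348
  Δ           0.06612    -0.03306
  eq           0.3146       1.315
  solve Keq expr → x = -0.03306; check Q = 13.28
Then add 0.1453 M of M.
Step 3:
                    L           M
  init         0.3146        1.46
  Δ           0.01602   -0.008011
  eq           0.3306       1.452
  solve Keq expr → x = -0.008011; check Q = 13.28

Direction: reverse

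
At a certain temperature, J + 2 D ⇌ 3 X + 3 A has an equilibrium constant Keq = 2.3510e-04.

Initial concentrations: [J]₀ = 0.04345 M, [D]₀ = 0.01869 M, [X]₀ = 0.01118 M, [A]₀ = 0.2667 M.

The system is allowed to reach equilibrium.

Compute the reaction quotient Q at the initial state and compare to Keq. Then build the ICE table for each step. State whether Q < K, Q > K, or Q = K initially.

Q₀ = 0.001747 vs Keq = 2.3510e-04 ⇒ Q>K, reverse
Step 1:
                  J         D         X         A
  I         0.04345   0.01869   0.01118    0.2667
  C        0.001548  0.003097 -0.004645 -0.004645
  E           0.045   0.02179  0.006535    0.2621
  solve Keq expr → x = -0.001548; check Q = 2.3510e-04

Q₀ = 0.001747; Q > K (proceeds reverse)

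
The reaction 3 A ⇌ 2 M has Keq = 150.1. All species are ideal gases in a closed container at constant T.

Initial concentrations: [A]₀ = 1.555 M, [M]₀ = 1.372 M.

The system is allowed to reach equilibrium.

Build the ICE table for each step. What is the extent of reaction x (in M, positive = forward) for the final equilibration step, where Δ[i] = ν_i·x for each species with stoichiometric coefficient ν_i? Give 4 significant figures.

x = 0.4123 M

Q₀ = 0.5006 vs Keq = 150.1 ⇒ Q<K, forward
Step 1:
                   A          M
  Initial      1.555      1.372
  Change      -1.237     0.8247
  Equil        0.318      2.197
  solve Keq expr → x = 0.4123; check Q = 150.1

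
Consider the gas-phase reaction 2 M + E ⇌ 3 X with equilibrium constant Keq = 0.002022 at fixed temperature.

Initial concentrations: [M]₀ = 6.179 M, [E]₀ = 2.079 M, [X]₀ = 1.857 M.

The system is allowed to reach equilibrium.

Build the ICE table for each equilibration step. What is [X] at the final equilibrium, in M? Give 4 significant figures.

Q₀ = 0.08068 vs Keq = 0.002022 ⇒ Q>K, reverse
Step 1:
                    M           E           X
  Initial       6.179       2.079       1.857
  Change         0.82        0.41       -1.23
  Equil         6.999       2.489       0.627
  solve Keq expr → x = -0.41; check Q = 0.002022

[X]_eq = 0.627 M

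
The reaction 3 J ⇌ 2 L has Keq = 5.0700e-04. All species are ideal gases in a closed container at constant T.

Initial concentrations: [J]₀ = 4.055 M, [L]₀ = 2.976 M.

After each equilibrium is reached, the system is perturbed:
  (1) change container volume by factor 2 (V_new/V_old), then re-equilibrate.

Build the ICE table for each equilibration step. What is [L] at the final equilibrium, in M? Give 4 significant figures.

Q₀ = 0.1328 vs Keq = 5.0700e-04 ⇒ Q>K, reverse
Step 1:
                    J           L
  Initial       4.055       2.976
  Change         3.73      -2.487
  Equil         7.785      0.4891
  solve Keq expr → x = -1.243; check Q = 5.0700e-04
Then change container volume by factor 2 (V_new/V_old).
Step 2:
                    J           L
  Initial       3.893      0.2446
  Change      0.09763    -0.06508
  Equil          3.99      0.1795
  solve Keq expr → x = -0.03254; check Q = 5.0700e-04

[L]_eq = 0.1795 M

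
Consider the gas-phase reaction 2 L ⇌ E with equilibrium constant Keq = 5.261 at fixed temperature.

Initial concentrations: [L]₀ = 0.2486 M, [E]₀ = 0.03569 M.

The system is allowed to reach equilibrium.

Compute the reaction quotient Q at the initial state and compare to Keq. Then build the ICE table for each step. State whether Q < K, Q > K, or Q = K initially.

Q₀ = 0.5775; Q < K (proceeds forward)

Q₀ = 0.5775 vs Keq = 5.261 ⇒ Q<K, forward
Step 1:
                    L           E
  init         0.2486     0.03569
  Δ           -0.1154     0.05769
  eq           0.1332     0.09338
  solve Keq expr → x = 0.05769; check Q = 5.261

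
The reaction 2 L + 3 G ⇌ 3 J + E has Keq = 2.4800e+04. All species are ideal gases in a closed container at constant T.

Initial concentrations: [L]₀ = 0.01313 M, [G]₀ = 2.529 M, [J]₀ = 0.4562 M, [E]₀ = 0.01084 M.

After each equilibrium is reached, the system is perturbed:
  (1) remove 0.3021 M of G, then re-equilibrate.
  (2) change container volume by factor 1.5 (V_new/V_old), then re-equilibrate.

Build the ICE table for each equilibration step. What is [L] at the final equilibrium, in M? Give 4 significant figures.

[L]_eq = 6.8340e-05 M

Q₀ = 0.3691 vs Keq = 2.4800e+04 ⇒ Q<K, forward
Step 1:
                   L          G          J          E
  I          0.01313      2.529     0.4562    0.01084
  C         -0.01306   -0.01959    0.01959    0.00653
  E       6.9095e-05      2.509     0.4758    0.01737
  solve Keq expr → x = 0.00653; check Q = 2.4800e+04
Then remove 0.3021 M of G.
Step 2:
                   L          G          J          E
  I       6.9095e-05      2.207     0.4758    0.01737
  C       1.4635e-05 2.1953e-05 -2.1953e-05 -7.3175e-06
  E       8.3730e-05      2.207     0.4758    0.01736
  solve Keq expr → x = -7.3175e-06; check Q = 2.4800e+04
Then change container volume by factor 1.5 (V_new/V_old).
Step 3:
                   L          G          J          E
  I       5.5820e-05      1.472     0.3172    0.01158
  C       1.2519e-05 1.8779e-05 -1.8779e-05 -6.2597e-06
  E       6.8340e-05      1.472     0.3172    0.01157
  solve Keq expr → x = -6.2597e-06; check Q = 2.4800e+04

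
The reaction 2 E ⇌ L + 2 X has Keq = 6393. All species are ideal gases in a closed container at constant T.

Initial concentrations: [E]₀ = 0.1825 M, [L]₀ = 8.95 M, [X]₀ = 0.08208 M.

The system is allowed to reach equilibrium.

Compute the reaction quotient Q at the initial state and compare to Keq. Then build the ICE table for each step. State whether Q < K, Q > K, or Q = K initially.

Q₀ = 1.81 vs Keq = 6393 ⇒ Q<K, forward
Step 1:
                    E           L           X
  init         0.1825        8.95     0.08208
  Δ           -0.1729     0.08646      0.1729
  eq         0.009587       9.036       0.255
  solve Keq expr → x = 0.08646; check Q = 6393

Q₀ = 1.81; Q < K (proceeds forward)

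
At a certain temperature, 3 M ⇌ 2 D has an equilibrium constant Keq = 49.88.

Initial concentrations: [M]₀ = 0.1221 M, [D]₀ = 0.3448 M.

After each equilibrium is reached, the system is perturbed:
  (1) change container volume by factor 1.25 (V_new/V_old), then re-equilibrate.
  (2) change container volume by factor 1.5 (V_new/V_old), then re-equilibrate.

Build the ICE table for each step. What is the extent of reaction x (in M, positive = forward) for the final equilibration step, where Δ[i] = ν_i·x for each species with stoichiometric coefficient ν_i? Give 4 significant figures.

x = -0.002972 M

Q₀ = 65.31 vs Keq = 49.88 ⇒ Q>K, reverse
Step 1:
                  M         D
  Initial    0.1221    0.3448
  Change   0.009788 -0.006525
  Equil      0.1319    0.3383
  solve Keq expr → x = -0.003263; check Q = 49.88
Then change container volume by factor 1.25 (V_new/V_old).
Step 2:
                  M         D
  Initial    0.1055    0.2706
  Change   0.006863 -0.004575
  Equil      0.1124     0.266
  solve Keq expr → x = -0.002288; check Q = 49.88
Then change container volume by factor 1.5 (V_new/V_old).
Step 3:
                  M         D
  Initial   0.07492    0.1774
  Change   0.008915 -0.005943
  Equil     0.08383    0.1714
  solve Keq expr → x = -0.002972; check Q = 49.88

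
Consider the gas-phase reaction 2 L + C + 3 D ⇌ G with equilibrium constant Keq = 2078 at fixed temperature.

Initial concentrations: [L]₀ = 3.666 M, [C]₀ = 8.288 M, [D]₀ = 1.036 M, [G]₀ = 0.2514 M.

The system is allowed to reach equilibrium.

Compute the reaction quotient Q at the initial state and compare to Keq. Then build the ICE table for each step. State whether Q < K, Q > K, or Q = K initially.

Q₀ = 0.00203; Q < K (proceeds forward)

Q₀ = 0.00203 vs Keq = 2078 ⇒ Q<K, forward
Step 1:
                  L         C         D         G
  Initial     3.666     8.288     1.036    0.2514
  Change    -0.6801     -0.34     -1.02      0.34
  Equil       2.986     7.948    0.0159    0.5914
  solve Keq expr → x = 0.34; check Q = 2078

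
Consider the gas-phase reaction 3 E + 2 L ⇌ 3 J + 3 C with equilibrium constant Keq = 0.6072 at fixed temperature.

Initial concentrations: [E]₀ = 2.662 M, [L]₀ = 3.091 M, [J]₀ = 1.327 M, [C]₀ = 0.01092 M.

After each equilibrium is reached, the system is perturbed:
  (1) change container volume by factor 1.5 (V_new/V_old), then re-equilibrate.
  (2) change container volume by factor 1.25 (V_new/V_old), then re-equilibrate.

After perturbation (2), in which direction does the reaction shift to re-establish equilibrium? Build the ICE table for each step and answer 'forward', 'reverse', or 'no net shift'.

Direction: forward

Q₀ = 1.6883e-08 vs Keq = 0.6072 ⇒ Q<K, forward
Step 1:
                    E           L           J           C
  init          2.662       3.091       1.327     0.01092
  Δ            -1.035       -0.69       1.035       1.035
  eq            1.627       2.401       2.362       1.046
  solve Keq expr → x = 0.345; check Q = 0.6072
Then change container volume by factor 1.5 (V_new/V_old).
Step 2:
                    E           L           J           C
  init          1.085       1.601       1.575      0.6973
  Δ          -0.04172    -0.02781     0.04172     0.04172
  eq            1.043       1.573       1.616       0.739
  solve Keq expr → x = 0.01391; check Q = 0.6072
Then change container volume by factor 1.25 (V_new/V_old).
Step 3:
                    E           L           J           C
  init         0.8344       1.258       1.293      0.5912
  Δ          -0.01859     -0.0124     0.01859     0.01859
  eq           0.8158       1.246       1.312      0.6098
  solve Keq expr → x = 0.006198; check Q = 0.6072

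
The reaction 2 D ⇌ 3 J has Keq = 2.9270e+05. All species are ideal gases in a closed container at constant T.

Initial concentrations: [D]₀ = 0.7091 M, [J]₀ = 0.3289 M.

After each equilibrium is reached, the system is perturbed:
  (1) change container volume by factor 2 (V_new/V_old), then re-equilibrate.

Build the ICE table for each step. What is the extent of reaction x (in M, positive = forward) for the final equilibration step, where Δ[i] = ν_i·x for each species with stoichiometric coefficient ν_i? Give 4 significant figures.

Q₀ = 0.07076 vs Keq = 2.9270e+05 ⇒ Q<K, forward
Step 1:
                  D         J
  Initial    0.7091    0.3289
  Change    -0.7061     1.059
  Equil    0.003023     1.388
  solve Keq expr → x = 0.353; check Q = 2.9270e+05
Then change container volume by factor 2 (V_new/V_old).
Step 2:
                  D         J
  Initial  0.001511     0.694
  Change  -4.4112e-04 6.6168e-04
  Equil     0.00107    0.6947
  solve Keq expr → x = 2.2056e-04; check Q = 2.9270e+05

x = 2.2056e-04 M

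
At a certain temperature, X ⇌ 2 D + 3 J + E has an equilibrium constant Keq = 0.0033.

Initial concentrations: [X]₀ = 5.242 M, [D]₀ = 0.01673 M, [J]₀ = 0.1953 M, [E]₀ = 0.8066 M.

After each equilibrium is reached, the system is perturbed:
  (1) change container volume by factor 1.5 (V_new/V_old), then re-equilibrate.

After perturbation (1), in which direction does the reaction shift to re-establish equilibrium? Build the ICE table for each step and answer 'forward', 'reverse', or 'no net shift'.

Direction: forward

Q₀ = 3.2082e-07 vs Keq = 0.0033 ⇒ Q<K, forward
Step 1:
                  X         D         J         E
  I           5.242   0.01673    0.1953    0.8066
  C         -0.1352    0.2704    0.4056    0.1352
  E           5.107    0.2872    0.6009    0.9418
  solve Keq expr → x = 0.1352; check Q = 0.0033
Then change container volume by factor 1.5 (V_new/V_old).
Step 2:
                  X         D         J         E
  I           3.405    0.1914    0.4006    0.6279
  C        -0.05449     0.109    0.1635   0.05449
  E            3.35    0.3004    0.5641    0.6824
  solve Keq expr → x = 0.05449; check Q = 0.0033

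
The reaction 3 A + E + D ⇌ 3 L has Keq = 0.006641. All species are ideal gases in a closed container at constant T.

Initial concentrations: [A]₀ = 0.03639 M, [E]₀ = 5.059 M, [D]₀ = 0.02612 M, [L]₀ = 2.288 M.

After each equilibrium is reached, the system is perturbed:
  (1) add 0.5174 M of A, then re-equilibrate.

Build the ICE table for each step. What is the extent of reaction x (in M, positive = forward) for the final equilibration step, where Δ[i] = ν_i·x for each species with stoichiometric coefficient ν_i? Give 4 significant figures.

x = 0.03477 M

Q₀ = 1.8810e+06 vs Keq = 0.006641 ⇒ Q>K, reverse
Step 1:
                   A          E          D          L
  init       0.03639      5.059    0.02612      2.288
  Δ            1.772     0.5908     0.5908     -1.772
  eq           1.809       5.65     0.6169     0.5155
  solve Keq expr → x = -0.5908; check Q = 0.006641
Then add 0.5174 M of A.
Step 2:
                   A          E          D          L
  init         2.326       5.65     0.6169     0.5155
  Δ          -0.1043   -0.03477   -0.03477     0.1043
  eq           2.222      5.615     0.5822     0.6198
  solve Keq expr → x = 0.03477; check Q = 0.006641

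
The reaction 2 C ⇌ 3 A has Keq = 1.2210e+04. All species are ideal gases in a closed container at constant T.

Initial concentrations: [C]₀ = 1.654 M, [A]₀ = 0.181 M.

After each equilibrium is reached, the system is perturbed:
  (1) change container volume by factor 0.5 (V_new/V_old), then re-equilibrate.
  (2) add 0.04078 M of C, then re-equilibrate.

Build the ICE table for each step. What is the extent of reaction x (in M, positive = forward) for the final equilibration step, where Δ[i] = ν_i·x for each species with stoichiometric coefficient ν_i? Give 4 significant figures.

Q₀ = 0.002168 vs Keq = 1.2210e+04 ⇒ Q<K, forward
Step 1:
                  C         A
  Initial     1.654     0.181
  Change     -1.616     2.424
  Equil     0.03805     2.605
  solve Keq expr → x = 0.808; check Q = 1.2210e+04
Then change container volume by factor 0.5 (V_new/V_old).
Step 2:
                  C         A
  Initial    0.0761      5.21
  Change    0.03012  -0.04518
  Equil      0.1062     5.165
  solve Keq expr → x = -0.01506; check Q = 1.2210e+04
Then add 0.04078 M of C.
Step 3:
                  C         A
  Initial     0.147     5.165
  Change   -0.03897   0.05846
  Equil       0.108     5.223
  solve Keq expr → x = 0.01949; check Q = 1.2210e+04

x = 0.01949 M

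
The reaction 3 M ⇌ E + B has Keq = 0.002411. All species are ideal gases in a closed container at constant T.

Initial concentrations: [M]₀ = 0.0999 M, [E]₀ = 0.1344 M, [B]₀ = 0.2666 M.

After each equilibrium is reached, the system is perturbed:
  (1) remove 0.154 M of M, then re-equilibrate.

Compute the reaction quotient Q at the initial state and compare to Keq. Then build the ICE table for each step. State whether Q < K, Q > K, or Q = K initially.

Q₀ = 35.94; Q > K (proceeds reverse)

Q₀ = 35.94 vs Keq = 0.002411 ⇒ Q>K, reverse
Step 1:
                  M         E         B
  Initial    0.0999    0.1344    0.2666
  Change     0.3966   -0.1322   -0.1322
  Equil      0.4965  0.002196    0.1344
  solve Keq expr → x = -0.1322; check Q = 0.002411
Then remove 0.154 M of M.
Step 2:
                  M         E         B
  Initial    0.3425  0.002196    0.1344
  Change   0.004318 -0.001439 -0.001439
  Equil      0.3468 7.5655e-04     0.133
  solve Keq expr → x = -0.001439; check Q = 0.002411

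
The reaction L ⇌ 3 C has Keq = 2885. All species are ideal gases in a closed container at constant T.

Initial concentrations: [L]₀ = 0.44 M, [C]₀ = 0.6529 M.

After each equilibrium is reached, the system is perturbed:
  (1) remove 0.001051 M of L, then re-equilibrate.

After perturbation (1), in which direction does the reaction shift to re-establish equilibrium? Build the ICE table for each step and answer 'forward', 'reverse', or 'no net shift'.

Q₀ = 0.6325 vs Keq = 2885 ⇒ Q<K, forward
Step 1:
                    L           C
  init           0.44      0.6529
  Δ           -0.4374       1.312
  eq          0.00263       1.965
  solve Keq expr → x = 0.4374; check Q = 2885
Then remove 0.001051 M of L.
Step 2:
                    L           C
  init       0.001579       1.965
  Δ          0.001039   -0.003116
  eq         0.002617       1.962
  solve Keq expr → x = -0.001039; check Q = 2885

Direction: reverse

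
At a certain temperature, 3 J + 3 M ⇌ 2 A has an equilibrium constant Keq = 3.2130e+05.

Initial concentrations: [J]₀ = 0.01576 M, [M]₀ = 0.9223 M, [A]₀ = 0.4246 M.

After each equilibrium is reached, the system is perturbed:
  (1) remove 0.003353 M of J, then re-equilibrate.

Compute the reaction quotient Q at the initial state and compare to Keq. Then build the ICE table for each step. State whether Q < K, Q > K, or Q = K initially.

Q₀ = 5.8705e+04 vs Keq = 3.2130e+05 ⇒ Q<K, forward
Step 1:
                    J           M           A
  init        0.01576      0.9223      0.4246
  Δ         -0.006689   -0.006689    0.004459
  eq         0.009071      0.9156      0.4291
  solve Keq expr → x = 0.00223; check Q = 3.2130e+05
Then remove 0.003353 M of J.
Step 2:
                    J           M           A
  init       0.005718      0.9156      0.4291
  Δ           0.00329     0.00329   -0.002193
  eq         0.009008      0.9189      0.4269
  solve Keq expr → x = -0.001097; check Q = 3.2130e+05

Q₀ = 5.8705e+04; Q < K (proceeds forward)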